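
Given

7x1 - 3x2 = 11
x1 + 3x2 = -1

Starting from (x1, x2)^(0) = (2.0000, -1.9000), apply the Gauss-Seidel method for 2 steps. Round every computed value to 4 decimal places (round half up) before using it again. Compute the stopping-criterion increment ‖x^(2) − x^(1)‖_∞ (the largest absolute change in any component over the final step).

0.5633

Iteration 1:
  x1 = (11 - (-3)·-1.9000) / (7) = 0.7571
  x2 = (-1 - (1)·0.7571) / (3) = -0.5857
Iteration 2:
  x1 = (11 - (-3)·-0.5857) / (7) = 1.3204
  x2 = (-1 - (1)·1.3204) / (3) = -0.7735
Change: (0.5633, -0.1878) → max |·| = 0.5633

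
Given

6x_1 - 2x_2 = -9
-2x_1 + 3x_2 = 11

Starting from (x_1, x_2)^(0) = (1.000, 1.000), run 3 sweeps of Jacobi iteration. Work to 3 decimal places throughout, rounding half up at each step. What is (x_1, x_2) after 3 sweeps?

(-0.537, 3.629)

Iteration 1:
  x_1 = (-9 - (-2)·1.000) / (6) = -1.167
  x_2 = (11 - (-2)·1.000) / (3) = 4.333
Iteration 2:
  x_1 = (-9 - (-2)·4.333) / (6) = -0.056
  x_2 = (11 - (-2)·-1.167) / (3) = 2.889
Iteration 3:
  x_1 = (-9 - (-2)·2.889) / (6) = -0.537
  x_2 = (11 - (-2)·-0.056) / (3) = 3.629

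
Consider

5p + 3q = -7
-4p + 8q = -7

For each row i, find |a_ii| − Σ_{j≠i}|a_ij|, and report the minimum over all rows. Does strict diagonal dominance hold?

2

row 1: |5| − (3) = 2
row 2: |8| − (4) = 4
minimum over rows = 2 → strictly diagonally dominant (convergence guaranteed)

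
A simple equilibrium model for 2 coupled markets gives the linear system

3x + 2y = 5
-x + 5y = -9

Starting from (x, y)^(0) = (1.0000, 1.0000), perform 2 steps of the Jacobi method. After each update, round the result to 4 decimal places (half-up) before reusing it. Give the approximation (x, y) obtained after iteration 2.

(2.7333, -1.6000)

Iteration 1:
  x = (5 - (2)·1.0000) / (3) = 1.0000
  y = (-9 - (-1)·1.0000) / (5) = -1.6000
Iteration 2:
  x = (5 - (2)·-1.6000) / (3) = 2.7333
  y = (-9 - (-1)·1.0000) / (5) = -1.6000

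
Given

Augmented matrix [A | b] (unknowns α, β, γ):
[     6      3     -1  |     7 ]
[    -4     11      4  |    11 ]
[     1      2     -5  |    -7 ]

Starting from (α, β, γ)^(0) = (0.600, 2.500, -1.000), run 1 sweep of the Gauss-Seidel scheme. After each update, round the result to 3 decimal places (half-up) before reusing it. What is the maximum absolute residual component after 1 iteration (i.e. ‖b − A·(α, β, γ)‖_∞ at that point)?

Iteration 1:
  α = (7 - (3)·2.500 - (-1)·-1.000) / (6) = -0.250
  β = (11 - (-4)·-0.250 - (4)·-1.000) / (11) = 1.273
  γ = (-7 - (1)·-0.250 - (2)·1.273) / (-5) = 1.859
Residual b − A·x = (6.540, -11.439, -0.001); ∞-norm = 11.439

11.439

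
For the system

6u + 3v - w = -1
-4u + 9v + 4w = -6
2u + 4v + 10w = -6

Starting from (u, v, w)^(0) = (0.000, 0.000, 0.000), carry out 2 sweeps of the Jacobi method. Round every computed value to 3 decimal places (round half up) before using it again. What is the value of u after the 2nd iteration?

0.067

Iteration 1:
  u = (-1 - (3)·0.000 - (-1)·0.000) / (6) = -0.167
  v = (-6 - (-4)·0.000 - (4)·0.000) / (9) = -0.667
  w = (-6 - (2)·0.000 - (4)·0.000) / (10) = -0.600
Iteration 2:
  u = (-1 - (3)·-0.667 - (-1)·-0.600) / (6) = 0.067
  v = (-6 - (-4)·-0.167 - (4)·-0.600) / (9) = -0.474
  w = (-6 - (2)·-0.167 - (4)·-0.667) / (10) = -0.300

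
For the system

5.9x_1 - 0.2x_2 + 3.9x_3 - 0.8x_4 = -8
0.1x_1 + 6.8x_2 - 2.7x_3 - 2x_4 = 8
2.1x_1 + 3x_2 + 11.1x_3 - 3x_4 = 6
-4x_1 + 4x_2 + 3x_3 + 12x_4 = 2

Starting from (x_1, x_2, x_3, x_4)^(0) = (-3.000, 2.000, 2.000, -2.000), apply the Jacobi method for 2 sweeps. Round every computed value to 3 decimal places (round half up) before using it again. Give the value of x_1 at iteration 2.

-1.597

Iteration 1:
  x_1 = (-8 - (-0.2)·2.000 - (3.9)·2.000 - (-0.8)·-2.000) / (5.9) = -2.881
  x_2 = (8 - (0.1)·-3.000 - (-2.7)·2.000 - (-2)·-2.000) / (6.8) = 1.426
  x_3 = (6 - (2.1)·-3.000 - (3)·2.000 - (-3)·-2.000) / (11.1) = 0.027
  x_4 = (2 - (-4)·-3.000 - (4)·2.000 - (3)·2.000) / (12) = -2.000
Iteration 2:
  x_1 = (-8 - (-0.2)·1.426 - (3.9)·0.027 - (-0.8)·-2.000) / (5.9) = -1.597
  x_2 = (8 - (0.1)·-2.881 - (-2.7)·0.027 - (-2)·-2.000) / (6.8) = 0.641
  x_3 = (6 - (2.1)·-2.881 - (3)·1.426 - (-3)·-2.000) / (11.1) = 0.160
  x_4 = (2 - (-4)·-2.881 - (4)·1.426 - (3)·0.027) / (12) = -1.276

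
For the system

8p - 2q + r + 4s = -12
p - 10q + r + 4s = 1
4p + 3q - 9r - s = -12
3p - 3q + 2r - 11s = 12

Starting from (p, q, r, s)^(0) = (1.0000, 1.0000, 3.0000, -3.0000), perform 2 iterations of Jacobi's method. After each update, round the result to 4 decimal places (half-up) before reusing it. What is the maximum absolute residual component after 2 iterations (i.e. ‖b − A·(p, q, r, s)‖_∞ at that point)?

10.1516

Iteration 1:
  p = (-12 - (-2)·1.0000 - (1)·3.0000 - (4)·-3.0000) / (8) = -0.1250
  q = (1 - (1)·1.0000 - (1)·3.0000 - (4)·-3.0000) / (-10) = -0.9000
  r = (-12 - (4)·1.0000 - (3)·1.0000 - (-1)·-3.0000) / (-9) = 2.4444
  s = (12 - (3)·1.0000 - (-3)·1.0000 - (2)·3.0000) / (-11) = -0.5455
Iteration 2:
  p = (-12 - (-2)·-0.9000 - (1)·2.4444 - (4)·-0.5455) / (8) = -1.7578
  q = (1 - (1)·-0.1250 - (1)·2.4444 - (4)·-0.5455) / (-10) = -0.0863
  r = (-12 - (4)·-0.1250 - (3)·-0.9000 - (-1)·-0.5455) / (-9) = 1.0384
  s = (12 - (3)·-0.1250 - (-3)·-0.9000 - (2)·2.4444) / (-11) = -0.4351
Residual b − A·x = (2.5918, 2.5968, 4.2006, 10.1516); ∞-norm = 10.1516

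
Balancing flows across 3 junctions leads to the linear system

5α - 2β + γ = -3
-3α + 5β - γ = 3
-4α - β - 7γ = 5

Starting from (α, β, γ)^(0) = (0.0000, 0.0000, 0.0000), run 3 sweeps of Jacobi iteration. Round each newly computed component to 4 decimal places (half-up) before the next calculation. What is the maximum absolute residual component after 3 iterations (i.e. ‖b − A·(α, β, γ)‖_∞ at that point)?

0.9047

Iteration 1:
  α = (-3 - (-2)·0.0000 - (1)·0.0000) / (5) = -0.6000
  β = (3 - (-3)·0.0000 - (-1)·0.0000) / (5) = 0.6000
  γ = (5 - (-4)·0.0000 - (-1)·0.0000) / (-7) = -0.7143
Iteration 2:
  α = (-3 - (-2)·0.6000 - (1)·-0.7143) / (5) = -0.2171
  β = (3 - (-3)·-0.6000 - (-1)·-0.7143) / (5) = 0.0971
  γ = (5 - (-4)·-0.6000 - (-1)·0.6000) / (-7) = -0.4571
Iteration 3:
  α = (-3 - (-2)·0.0971 - (1)·-0.4571) / (5) = -0.4697
  β = (3 - (-3)·-0.2171 - (-1)·-0.4571) / (5) = 0.3783
  γ = (5 - (-4)·-0.2171 - (-1)·0.0971) / (-7) = -0.6041
Residual b − A·x = (0.7092, -0.9047, -0.7292); ∞-norm = 0.9047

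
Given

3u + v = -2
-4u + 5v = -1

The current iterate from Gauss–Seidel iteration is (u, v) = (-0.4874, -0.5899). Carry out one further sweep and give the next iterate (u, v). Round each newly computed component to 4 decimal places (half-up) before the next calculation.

One sweep:
  u = (-2 - (1)·-0.5899) / (3) = -0.4700
  v = (-1 - (-4)·-0.4700) / (5) = -0.5760

(-0.4700, -0.5760)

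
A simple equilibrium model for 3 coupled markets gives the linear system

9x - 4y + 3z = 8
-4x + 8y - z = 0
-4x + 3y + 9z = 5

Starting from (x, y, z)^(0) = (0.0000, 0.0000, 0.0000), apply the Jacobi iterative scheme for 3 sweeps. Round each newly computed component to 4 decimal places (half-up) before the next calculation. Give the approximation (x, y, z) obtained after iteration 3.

(0.8004, 0.4707, 0.6970)

Iteration 1:
  x = (8 - (-4)·0.0000 - (3)·0.0000) / (9) = 0.8889
  y = (0 - (-4)·0.0000 - (-1)·0.0000) / (8) = 0.0000
  z = (5 - (-4)·0.0000 - (3)·0.0000) / (9) = 0.5556
Iteration 2:
  x = (8 - (-4)·0.0000 - (3)·0.5556) / (9) = 0.7037
  y = (0 - (-4)·0.8889 - (-1)·0.5556) / (8) = 0.5139
  z = (5 - (-4)·0.8889 - (3)·0.0000) / (9) = 0.9506
Iteration 3:
  x = (8 - (-4)·0.5139 - (3)·0.9506) / (9) = 0.8004
  y = (0 - (-4)·0.7037 - (-1)·0.9506) / (8) = 0.4707
  z = (5 - (-4)·0.7037 - (3)·0.5139) / (9) = 0.6970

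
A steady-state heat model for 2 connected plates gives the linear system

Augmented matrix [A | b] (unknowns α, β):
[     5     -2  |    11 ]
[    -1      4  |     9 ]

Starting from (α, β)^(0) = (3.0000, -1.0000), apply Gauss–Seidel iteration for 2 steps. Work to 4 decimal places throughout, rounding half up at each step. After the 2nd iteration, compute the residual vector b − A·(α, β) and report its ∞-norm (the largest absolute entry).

0.7400

Iteration 1:
  α = (11 - (-2)·-1.0000) / (5) = 1.8000
  β = (9 - (-1)·1.8000) / (4) = 2.7000
Iteration 2:
  α = (11 - (-2)·2.7000) / (5) = 3.2800
  β = (9 - (-1)·3.2800) / (4) = 3.0700
Residual b − A·x = (0.7400, 0.0000); ∞-norm = 0.7400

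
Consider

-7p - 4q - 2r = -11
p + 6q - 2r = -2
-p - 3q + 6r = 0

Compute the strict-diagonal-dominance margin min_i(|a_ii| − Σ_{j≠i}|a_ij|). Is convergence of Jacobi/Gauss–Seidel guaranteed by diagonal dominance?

row 1: |-7| − (4+2) = 1
row 2: |6| − (1+2) = 3
row 3: |6| − (1+3) = 2
minimum over rows = 1 → strictly diagonally dominant (convergence guaranteed)

1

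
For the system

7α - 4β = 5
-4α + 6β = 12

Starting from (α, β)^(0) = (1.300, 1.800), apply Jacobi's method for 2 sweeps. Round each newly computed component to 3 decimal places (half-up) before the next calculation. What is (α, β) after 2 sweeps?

(2.353, 3.162)

Iteration 1:
  α = (5 - (-4)·1.800) / (7) = 1.743
  β = (12 - (-4)·1.300) / (6) = 2.867
Iteration 2:
  α = (5 - (-4)·2.867) / (7) = 2.353
  β = (12 - (-4)·1.743) / (6) = 3.162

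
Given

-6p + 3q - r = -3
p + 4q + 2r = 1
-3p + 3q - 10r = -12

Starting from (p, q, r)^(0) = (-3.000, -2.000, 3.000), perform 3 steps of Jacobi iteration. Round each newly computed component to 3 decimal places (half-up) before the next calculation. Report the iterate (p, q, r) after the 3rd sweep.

(0.150, -0.425, 1.125)

Iteration 1:
  p = (-3 - (3)·-2.000 - (-1)·3.000) / (-6) = -1.000
  q = (1 - (1)·-3.000 - (2)·3.000) / (4) = -0.500
  r = (-12 - (-3)·-3.000 - (3)·-2.000) / (-10) = 1.500
Iteration 2:
  p = (-3 - (3)·-0.500 - (-1)·1.500) / (-6) = 0.000
  q = (1 - (1)·-1.000 - (2)·1.500) / (4) = -0.250
  r = (-12 - (-3)·-1.000 - (3)·-0.500) / (-10) = 1.350
Iteration 3:
  p = (-3 - (3)·-0.250 - (-1)·1.350) / (-6) = 0.150
  q = (1 - (1)·0.000 - (2)·1.350) / (4) = -0.425
  r = (-12 - (-3)·0.000 - (3)·-0.250) / (-10) = 1.125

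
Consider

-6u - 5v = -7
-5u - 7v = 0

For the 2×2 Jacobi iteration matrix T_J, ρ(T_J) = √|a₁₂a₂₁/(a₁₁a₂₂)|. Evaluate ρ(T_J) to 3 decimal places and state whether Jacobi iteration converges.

a₁₂a₂₁/(a₁₁a₂₂) = (-5)·(-5) / ((-6)·(-7)) = 0.595238
ρ = √|0.595238| = √0.595238 = 0.772
ρ < 1, so Jacobi converges

0.772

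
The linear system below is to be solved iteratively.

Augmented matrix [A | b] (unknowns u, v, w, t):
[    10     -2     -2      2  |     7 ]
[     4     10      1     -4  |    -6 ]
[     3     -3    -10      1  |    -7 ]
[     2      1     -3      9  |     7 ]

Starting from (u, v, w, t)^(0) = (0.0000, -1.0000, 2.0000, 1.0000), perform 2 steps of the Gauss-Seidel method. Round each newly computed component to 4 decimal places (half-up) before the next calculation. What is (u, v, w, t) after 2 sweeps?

(0.5863, -0.5150, 1.1406, 1.0849)

Iteration 1:
  u = (7 - (-2)·-1.0000 - (-2)·2.0000 - (2)·1.0000) / (10) = 0.7000
  v = (-6 - (4)·0.7000 - (1)·2.0000 - (-4)·1.0000) / (10) = -0.6800
  w = (-7 - (3)·0.7000 - (-3)·-0.6800 - (1)·1.0000) / (-10) = 1.2140
  t = (7 - (2)·0.7000 - (1)·-0.6800 - (-3)·1.2140) / (9) = 1.1024
Iteration 2:
  u = (7 - (-2)·-0.6800 - (-2)·1.2140 - (2)·1.1024) / (10) = 0.5863
  v = (-6 - (4)·0.5863 - (1)·1.2140 - (-4)·1.1024) / (10) = -0.5150
  w = (-7 - (3)·0.5863 - (-3)·-0.5150 - (1)·1.1024) / (-10) = 1.1406
  t = (7 - (2)·0.5863 - (1)·-0.5150 - (-3)·1.1406) / (9) = 1.0849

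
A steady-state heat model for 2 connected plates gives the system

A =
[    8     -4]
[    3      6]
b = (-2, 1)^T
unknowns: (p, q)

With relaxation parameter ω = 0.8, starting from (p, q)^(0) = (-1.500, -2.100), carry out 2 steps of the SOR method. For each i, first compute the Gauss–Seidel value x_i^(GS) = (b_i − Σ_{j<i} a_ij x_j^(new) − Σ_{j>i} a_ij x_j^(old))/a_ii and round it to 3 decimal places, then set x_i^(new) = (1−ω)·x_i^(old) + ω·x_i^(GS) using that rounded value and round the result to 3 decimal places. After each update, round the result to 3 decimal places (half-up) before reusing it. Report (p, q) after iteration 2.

(-0.368, 0.331)

Iteration 1:
  p: GS value = (-2 - (-4)·-2.100) / (8) = -1.300;  p ← (1−ω)·-1.500 + ω·-1.300 = -1.340
  q: GS value = (1 - (3)·-1.340) / (6) = 0.837;  q ← (1−ω)·-2.100 + ω·0.837 = 0.250
Iteration 2:
  p: GS value = (-2 - (-4)·0.250) / (8) = -0.125;  p ← (1−ω)·-1.340 + ω·-0.125 = -0.368
  q: GS value = (1 - (3)·-0.368) / (6) = 0.351;  q ← (1−ω)·0.250 + ω·0.351 = 0.331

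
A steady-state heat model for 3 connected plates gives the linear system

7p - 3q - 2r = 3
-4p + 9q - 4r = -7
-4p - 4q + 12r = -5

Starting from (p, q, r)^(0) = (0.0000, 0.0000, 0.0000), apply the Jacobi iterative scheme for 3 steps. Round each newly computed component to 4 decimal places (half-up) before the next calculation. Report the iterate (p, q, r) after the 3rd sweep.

Iteration 1:
  p = (3 - (-3)·0.0000 - (-2)·0.0000) / (7) = 0.4286
  q = (-7 - (-4)·0.0000 - (-4)·0.0000) / (9) = -0.7778
  r = (-5 - (-4)·0.0000 - (-4)·0.0000) / (12) = -0.4167
Iteration 2:
  p = (3 - (-3)·-0.7778 - (-2)·-0.4167) / (7) = -0.0238
  q = (-7 - (-4)·0.4286 - (-4)·-0.4167) / (9) = -0.7725
  r = (-5 - (-4)·0.4286 - (-4)·-0.7778) / (12) = -0.5331
Iteration 3:
  p = (3 - (-3)·-0.7725 - (-2)·-0.5331) / (7) = -0.0548
  q = (-7 - (-4)·-0.0238 - (-4)·-0.5331) / (9) = -1.0253
  r = (-5 - (-4)·-0.0238 - (-4)·-0.7725) / (12) = -0.6821

(-0.0548, -1.0253, -0.6821)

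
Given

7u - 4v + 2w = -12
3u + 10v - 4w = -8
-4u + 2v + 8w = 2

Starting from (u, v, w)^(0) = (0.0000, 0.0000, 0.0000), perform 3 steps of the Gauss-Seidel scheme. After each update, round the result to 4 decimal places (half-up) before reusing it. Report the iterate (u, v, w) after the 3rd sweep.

(-1.8588, -0.4376, -0.5700)

Iteration 1:
  u = (-12 - (-4)·0.0000 - (2)·0.0000) / (7) = -1.7143
  v = (-8 - (3)·-1.7143 - (-4)·0.0000) / (10) = -0.2857
  w = (2 - (-4)·-1.7143 - (2)·-0.2857) / (8) = -0.5357
Iteration 2:
  u = (-12 - (-4)·-0.2857 - (2)·-0.5357) / (7) = -1.7245
  v = (-8 - (3)·-1.7245 - (-4)·-0.5357) / (10) = -0.4969
  w = (2 - (-4)·-1.7245 - (2)·-0.4969) / (8) = -0.4880
Iteration 3:
  u = (-12 - (-4)·-0.4969 - (2)·-0.4880) / (7) = -1.8588
  v = (-8 - (3)·-1.8588 - (-4)·-0.4880) / (10) = -0.4376
  w = (2 - (-4)·-1.8588 - (2)·-0.4376) / (8) = -0.5700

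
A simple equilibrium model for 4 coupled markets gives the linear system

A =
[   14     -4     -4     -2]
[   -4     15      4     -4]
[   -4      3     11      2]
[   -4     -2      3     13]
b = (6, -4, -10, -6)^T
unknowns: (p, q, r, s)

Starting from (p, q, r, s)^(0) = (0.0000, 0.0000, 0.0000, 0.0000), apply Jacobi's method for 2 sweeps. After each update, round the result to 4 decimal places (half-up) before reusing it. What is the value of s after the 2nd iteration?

Iteration 1:
  p = (6 - (-4)·0.0000 - (-4)·0.0000 - (-2)·0.0000) / (14) = 0.4286
  q = (-4 - (-4)·0.0000 - (4)·0.0000 - (-4)·0.0000) / (15) = -0.2667
  r = (-10 - (-4)·0.0000 - (3)·0.0000 - (2)·0.0000) / (11) = -0.9091
  s = (-6 - (-4)·0.0000 - (-2)·0.0000 - (3)·0.0000) / (13) = -0.4615
Iteration 2:
  p = (6 - (-4)·-0.2667 - (-4)·-0.9091 - (-2)·-0.4615) / (14) = 0.0267
  q = (-4 - (-4)·0.4286 - (4)·-0.9091 - (-4)·-0.4615) / (15) = -0.0330
  r = (-10 - (-4)·0.4286 - (3)·-0.2667 - (2)·-0.4615) / (11) = -0.5966
  s = (-6 - (-4)·0.4286 - (-2)·-0.2667 - (3)·-0.9091) / (13) = -0.1609

-0.1609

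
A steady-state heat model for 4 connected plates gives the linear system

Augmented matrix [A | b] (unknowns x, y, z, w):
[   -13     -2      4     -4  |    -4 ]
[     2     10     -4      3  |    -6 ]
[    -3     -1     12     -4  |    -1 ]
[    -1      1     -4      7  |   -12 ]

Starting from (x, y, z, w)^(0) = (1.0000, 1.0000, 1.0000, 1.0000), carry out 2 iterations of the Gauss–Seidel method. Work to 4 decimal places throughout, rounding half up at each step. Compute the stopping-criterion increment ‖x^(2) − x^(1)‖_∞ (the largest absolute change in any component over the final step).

0.7651

Iteration 1:
  x = (-4 - (-2)·1.0000 - (4)·1.0000 - (-4)·1.0000) / (-13) = 0.1538
  y = (-6 - (2)·0.1538 - (-4)·1.0000 - (3)·1.0000) / (10) = -0.5308
  z = (-1 - (-3)·0.1538 - (-1)·-0.5308 - (-4)·1.0000) / (12) = 0.2442
  w = (-12 - (-1)·0.1538 - (1)·-0.5308 - (-4)·0.2442) / (7) = -1.4769
Iteration 2:
  x = (-4 - (-2)·-0.5308 - (4)·0.2442 - (-4)·-1.4769) / (-13) = 0.9189
  y = (-6 - (2)·0.9189 - (-4)·0.2442 - (3)·-1.4769) / (10) = -0.2430
  z = (-1 - (-3)·0.9189 - (-1)·-0.2430 - (-4)·-1.4769) / (12) = -0.3662
  w = (-12 - (-1)·0.9189 - (1)·-0.2430 - (-4)·-0.3662) / (7) = -1.7576
Change: (0.7651, 0.2878, -0.6104, -0.2807) → max |·| = 0.7651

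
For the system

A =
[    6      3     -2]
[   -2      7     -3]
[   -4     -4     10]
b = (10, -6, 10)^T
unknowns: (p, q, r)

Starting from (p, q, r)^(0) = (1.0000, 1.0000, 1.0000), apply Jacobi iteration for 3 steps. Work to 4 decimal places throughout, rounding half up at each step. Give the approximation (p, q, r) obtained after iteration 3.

Iteration 1:
  p = (10 - (3)·1.0000 - (-2)·1.0000) / (6) = 1.5000
  q = (-6 - (-2)·1.0000 - (-3)·1.0000) / (7) = -0.1429
  r = (10 - (-4)·1.0000 - (-4)·1.0000) / (10) = 1.8000
Iteration 2:
  p = (10 - (3)·-0.1429 - (-2)·1.8000) / (6) = 2.3381
  q = (-6 - (-2)·1.5000 - (-3)·1.8000) / (7) = 0.3429
  r = (10 - (-4)·1.5000 - (-4)·-0.1429) / (10) = 1.5428
Iteration 3:
  p = (10 - (3)·0.3429 - (-2)·1.5428) / (6) = 2.0095
  q = (-6 - (-2)·2.3381 - (-3)·1.5428) / (7) = 0.4721
  r = (10 - (-4)·2.3381 - (-4)·0.3429) / (10) = 2.0724

(2.0095, 0.4721, 2.0724)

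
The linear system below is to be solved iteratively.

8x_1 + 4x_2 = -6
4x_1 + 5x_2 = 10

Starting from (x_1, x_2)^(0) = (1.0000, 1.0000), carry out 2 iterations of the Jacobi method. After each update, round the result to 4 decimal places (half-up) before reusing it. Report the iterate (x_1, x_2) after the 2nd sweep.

Iteration 1:
  x_1 = (-6 - (4)·1.0000) / (8) = -1.2500
  x_2 = (10 - (4)·1.0000) / (5) = 1.2000
Iteration 2:
  x_1 = (-6 - (4)·1.2000) / (8) = -1.3500
  x_2 = (10 - (4)·-1.2500) / (5) = 3.0000

(-1.3500, 3.0000)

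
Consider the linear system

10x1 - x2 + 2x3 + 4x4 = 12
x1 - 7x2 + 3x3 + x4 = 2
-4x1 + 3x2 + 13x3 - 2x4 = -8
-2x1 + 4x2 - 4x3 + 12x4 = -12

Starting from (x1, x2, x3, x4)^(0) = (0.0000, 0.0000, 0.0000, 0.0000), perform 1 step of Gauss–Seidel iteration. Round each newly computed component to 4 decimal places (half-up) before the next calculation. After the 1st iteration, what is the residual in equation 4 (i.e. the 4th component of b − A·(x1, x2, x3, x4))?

0.0004

Iteration 1:
  x1 = (12 - (-1)·0.0000 - (2)·0.0000 - (4)·0.0000) / (10) = 1.2000
  x2 = (2 - (1)·1.2000 - (3)·0.0000 - (1)·0.0000) / (-7) = -0.1143
  x3 = (-8 - (-4)·1.2000 - (3)·-0.1143 - (-2)·0.0000) / (13) = -0.2198
  x4 = (-12 - (-2)·1.2000 - (4)·-0.1143 - (-4)·-0.2198) / (12) = -0.8352
Residual b − A·x = (3.6661, 1.4945, -1.6701, 0.0004)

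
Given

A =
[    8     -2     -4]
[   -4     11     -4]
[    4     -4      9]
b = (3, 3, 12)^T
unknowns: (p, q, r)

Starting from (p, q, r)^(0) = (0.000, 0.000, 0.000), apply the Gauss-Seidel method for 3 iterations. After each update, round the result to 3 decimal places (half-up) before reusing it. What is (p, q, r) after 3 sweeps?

Iteration 1:
  p = (3 - (-2)·0.000 - (-4)·0.000) / (8) = 0.375
  q = (3 - (-4)·0.375 - (-4)·0.000) / (11) = 0.409
  r = (12 - (4)·0.375 - (-4)·0.409) / (9) = 1.348
Iteration 2:
  p = (3 - (-2)·0.409 - (-4)·1.348) / (8) = 1.151
  q = (3 - (-4)·1.151 - (-4)·1.348) / (11) = 1.181
  r = (12 - (4)·1.151 - (-4)·1.181) / (9) = 1.347
Iteration 3:
  p = (3 - (-2)·1.181 - (-4)·1.347) / (8) = 1.344
  q = (3 - (-4)·1.344 - (-4)·1.347) / (11) = 1.251
  r = (12 - (4)·1.344 - (-4)·1.251) / (9) = 1.292

(1.344, 1.251, 1.292)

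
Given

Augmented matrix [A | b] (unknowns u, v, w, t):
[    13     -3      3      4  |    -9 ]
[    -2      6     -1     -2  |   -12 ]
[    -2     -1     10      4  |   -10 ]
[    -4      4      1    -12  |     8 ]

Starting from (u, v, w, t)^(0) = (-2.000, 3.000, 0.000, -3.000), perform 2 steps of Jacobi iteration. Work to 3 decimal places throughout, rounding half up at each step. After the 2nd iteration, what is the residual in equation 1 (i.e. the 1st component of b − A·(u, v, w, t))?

Iteration 1:
  u = (-9 - (-3)·3.000 - (3)·0.000 - (4)·-3.000) / (13) = 0.923
  v = (-12 - (-2)·-2.000 - (-1)·0.000 - (-2)·-3.000) / (6) = -3.667
  w = (-10 - (-2)·-2.000 - (-1)·3.000 - (4)·-3.000) / (10) = 0.100
  t = (8 - (-4)·-2.000 - (4)·3.000 - (1)·0.000) / (-12) = 1.000
Iteration 2:
  u = (-9 - (-3)·-3.667 - (3)·0.100 - (4)·1.000) / (13) = -1.869
  v = (-12 - (-2)·0.923 - (-1)·0.100 - (-2)·1.000) / (6) = -1.342
  w = (-10 - (-2)·0.923 - (-1)·-3.667 - (4)·1.000) / (10) = -1.582
  t = (8 - (-4)·0.923 - (4)·-3.667 - (1)·0.100) / (-12) = -2.188
Residual b − A·x = (24.769, -13.644, 9.492, -18.782)

24.769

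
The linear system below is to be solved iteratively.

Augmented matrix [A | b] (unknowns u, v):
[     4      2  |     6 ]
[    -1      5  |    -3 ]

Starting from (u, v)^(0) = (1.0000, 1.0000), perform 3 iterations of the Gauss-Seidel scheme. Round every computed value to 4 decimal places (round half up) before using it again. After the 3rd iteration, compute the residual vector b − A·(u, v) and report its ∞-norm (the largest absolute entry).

0.0280

Iteration 1:
  u = (6 - (2)·1.0000) / (4) = 1.0000
  v = (-3 - (-1)·1.0000) / (5) = -0.4000
Iteration 2:
  u = (6 - (2)·-0.4000) / (4) = 1.7000
  v = (-3 - (-1)·1.7000) / (5) = -0.2600
Iteration 3:
  u = (6 - (2)·-0.2600) / (4) = 1.6300
  v = (-3 - (-1)·1.6300) / (5) = -0.2740
Residual b − A·x = (0.0280, 0.0000); ∞-norm = 0.0280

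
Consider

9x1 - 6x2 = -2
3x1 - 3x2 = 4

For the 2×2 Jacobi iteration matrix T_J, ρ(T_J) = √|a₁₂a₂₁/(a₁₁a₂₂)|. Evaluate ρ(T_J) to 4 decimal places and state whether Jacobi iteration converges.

a₁₂a₂₁/(a₁₁a₂₂) = (-6)·(3) / ((9)·(-3)) = 0.666667
ρ = √|0.666667| = √0.666667 = 0.8165
ρ < 1, so Jacobi converges

0.8165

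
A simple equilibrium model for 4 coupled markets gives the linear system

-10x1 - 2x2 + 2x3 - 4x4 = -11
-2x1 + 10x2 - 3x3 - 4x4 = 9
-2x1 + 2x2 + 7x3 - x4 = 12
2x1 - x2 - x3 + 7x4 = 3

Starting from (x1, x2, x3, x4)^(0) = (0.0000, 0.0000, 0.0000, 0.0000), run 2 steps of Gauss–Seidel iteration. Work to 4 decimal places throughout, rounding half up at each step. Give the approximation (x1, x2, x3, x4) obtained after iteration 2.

Iteration 1:
  x1 = (-11 - (-2)·0.0000 - (2)·0.0000 - (-4)·0.0000) / (-10) = 1.1000
  x2 = (9 - (-2)·1.1000 - (-3)·0.0000 - (-4)·0.0000) / (10) = 1.1200
  x3 = (12 - (-2)·1.1000 - (2)·1.1200 - (-1)·0.0000) / (7) = 1.7086
  x4 = (3 - (2)·1.1000 - (-1)·1.1200 - (-1)·1.7086) / (7) = 0.5184
Iteration 2:
  x1 = (-11 - (-2)·1.1200 - (2)·1.7086 - (-4)·0.5184) / (-10) = 1.0104
  x2 = (9 - (-2)·1.0104 - (-3)·1.7086 - (-4)·0.5184) / (10) = 1.8220
  x3 = (12 - (-2)·1.0104 - (2)·1.8220 - (-1)·0.5184) / (7) = 1.5565
  x4 = (3 - (2)·1.0104 - (-1)·1.8220 - (-1)·1.5565) / (7) = 0.6225

(1.0104, 1.8220, 1.5565, 0.6225)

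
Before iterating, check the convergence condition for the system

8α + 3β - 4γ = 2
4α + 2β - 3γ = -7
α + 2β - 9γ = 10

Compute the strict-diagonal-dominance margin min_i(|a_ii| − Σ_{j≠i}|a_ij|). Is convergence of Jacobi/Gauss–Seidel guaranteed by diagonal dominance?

row 1: |8| − (3+4) = 1
row 2: |2| − (4+3) = -5
row 3: |-9| − (1+2) = 6
minimum over rows = -5 → not strictly diagonally dominant

-5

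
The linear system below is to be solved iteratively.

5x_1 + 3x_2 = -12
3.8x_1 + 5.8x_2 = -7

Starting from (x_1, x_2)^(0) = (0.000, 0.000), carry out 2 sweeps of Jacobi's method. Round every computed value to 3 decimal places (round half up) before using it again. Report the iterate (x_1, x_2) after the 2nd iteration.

Iteration 1:
  x_1 = (-12 - (3)·0.000) / (5) = -2.400
  x_2 = (-7 - (3.8)·0.000) / (5.8) = -1.207
Iteration 2:
  x_1 = (-12 - (3)·-1.207) / (5) = -1.676
  x_2 = (-7 - (3.8)·-2.400) / (5.8) = 0.366

(-1.676, 0.366)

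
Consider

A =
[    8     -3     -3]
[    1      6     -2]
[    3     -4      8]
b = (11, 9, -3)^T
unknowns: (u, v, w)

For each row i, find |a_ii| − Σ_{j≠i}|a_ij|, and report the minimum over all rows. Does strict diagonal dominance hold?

1

row 1: |8| − (3+3) = 2
row 2: |6| − (1+2) = 3
row 3: |8| − (3+4) = 1
minimum over rows = 1 → strictly diagonally dominant (convergence guaranteed)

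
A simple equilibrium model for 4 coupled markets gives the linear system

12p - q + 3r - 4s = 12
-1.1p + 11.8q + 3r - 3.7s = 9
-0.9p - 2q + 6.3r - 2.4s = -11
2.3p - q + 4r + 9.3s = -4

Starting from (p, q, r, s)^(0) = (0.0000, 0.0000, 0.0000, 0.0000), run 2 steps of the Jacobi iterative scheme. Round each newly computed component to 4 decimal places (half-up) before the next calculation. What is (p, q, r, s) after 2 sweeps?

(1.3567, 1.1650, -1.5249, 0.1556)

Iteration 1:
  p = (12 - (-1)·0.0000 - (3)·0.0000 - (-4)·0.0000) / (12) = 1.0000
  q = (9 - (-1.1)·0.0000 - (3)·0.0000 - (-3.7)·0.0000) / (11.8) = 0.7627
  r = (-11 - (-0.9)·0.0000 - (-2)·0.0000 - (-2.4)·0.0000) / (6.3) = -1.7460
  s = (-4 - (2.3)·0.0000 - (-1)·0.0000 - (4)·0.0000) / (9.3) = -0.4301
Iteration 2:
  p = (12 - (-1)·0.7627 - (3)·-1.7460 - (-4)·-0.4301) / (12) = 1.3567
  q = (9 - (-1.1)·1.0000 - (3)·-1.7460 - (-3.7)·-0.4301) / (11.8) = 1.1650
  r = (-11 - (-0.9)·1.0000 - (-2)·0.7627 - (-2.4)·-0.4301) / (6.3) = -1.5249
  s = (-4 - (2.3)·1.0000 - (-1)·0.7627 - (4)·-1.7460) / (9.3) = 0.1556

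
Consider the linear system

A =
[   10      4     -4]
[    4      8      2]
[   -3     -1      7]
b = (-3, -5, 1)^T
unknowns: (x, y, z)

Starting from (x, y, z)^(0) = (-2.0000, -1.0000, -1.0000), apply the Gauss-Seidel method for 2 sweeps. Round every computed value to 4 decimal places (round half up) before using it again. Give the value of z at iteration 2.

-0.0234

Iteration 1:
  x = (-3 - (4)·-1.0000 - (-4)·-1.0000) / (10) = -0.3000
  y = (-5 - (4)·-0.3000 - (2)·-1.0000) / (8) = -0.2250
  z = (1 - (-3)·-0.3000 - (-1)·-0.2250) / (7) = -0.0179
Iteration 2:
  x = (-3 - (4)·-0.2250 - (-4)·-0.0179) / (10) = -0.2172
  y = (-5 - (4)·-0.2172 - (2)·-0.0179) / (8) = -0.5119
  z = (1 - (-3)·-0.2172 - (-1)·-0.5119) / (7) = -0.0234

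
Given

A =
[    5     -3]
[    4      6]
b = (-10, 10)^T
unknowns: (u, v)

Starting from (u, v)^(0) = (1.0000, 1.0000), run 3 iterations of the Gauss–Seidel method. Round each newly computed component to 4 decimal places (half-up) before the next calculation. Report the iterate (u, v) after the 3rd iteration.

(-0.8240, 2.2160)

Iteration 1:
  u = (-10 - (-3)·1.0000) / (5) = -1.4000
  v = (10 - (4)·-1.4000) / (6) = 2.6000
Iteration 2:
  u = (-10 - (-3)·2.6000) / (5) = -0.4400
  v = (10 - (4)·-0.4400) / (6) = 1.9600
Iteration 3:
  u = (-10 - (-3)·1.9600) / (5) = -0.8240
  v = (10 - (4)·-0.8240) / (6) = 2.2160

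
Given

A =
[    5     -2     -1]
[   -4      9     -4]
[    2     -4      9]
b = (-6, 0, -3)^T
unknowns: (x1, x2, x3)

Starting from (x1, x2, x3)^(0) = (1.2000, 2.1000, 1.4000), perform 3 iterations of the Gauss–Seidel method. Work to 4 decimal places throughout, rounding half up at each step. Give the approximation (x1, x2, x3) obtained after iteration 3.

Iteration 1:
  x1 = (-6 - (-2)·2.1000 - (-1)·1.4000) / (5) = -0.0800
  x2 = (0 - (-4)·-0.0800 - (-4)·1.4000) / (9) = 0.5867
  x3 = (-3 - (2)·-0.0800 - (-4)·0.5867) / (9) = -0.0548
Iteration 2:
  x1 = (-6 - (-2)·0.5867 - (-1)·-0.0548) / (5) = -0.9763
  x2 = (0 - (-4)·-0.9763 - (-4)·-0.0548) / (9) = -0.4583
  x3 = (-3 - (2)·-0.9763 - (-4)·-0.4583) / (9) = -0.3201
Iteration 3:
  x1 = (-6 - (-2)·-0.4583 - (-1)·-0.3201) / (5) = -1.4473
  x2 = (0 - (-4)·-1.4473 - (-4)·-0.3201) / (9) = -0.7855
  x3 = (-3 - (2)·-1.4473 - (-4)·-0.7855) / (9) = -0.3608

(-1.4473, -0.7855, -0.3608)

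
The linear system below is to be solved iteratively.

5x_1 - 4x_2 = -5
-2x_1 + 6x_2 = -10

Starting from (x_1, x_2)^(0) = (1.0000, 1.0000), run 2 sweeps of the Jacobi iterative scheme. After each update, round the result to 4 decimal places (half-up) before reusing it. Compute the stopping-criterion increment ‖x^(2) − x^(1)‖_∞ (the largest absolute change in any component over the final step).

Iteration 1:
  x_1 = (-5 - (-4)·1.0000) / (5) = -0.2000
  x_2 = (-10 - (-2)·1.0000) / (6) = -1.3333
Iteration 2:
  x_1 = (-5 - (-4)·-1.3333) / (5) = -2.0666
  x_2 = (-10 - (-2)·-0.2000) / (6) = -1.7333
Change: (-1.8666, -0.4000) → max |·| = 1.8666

1.8666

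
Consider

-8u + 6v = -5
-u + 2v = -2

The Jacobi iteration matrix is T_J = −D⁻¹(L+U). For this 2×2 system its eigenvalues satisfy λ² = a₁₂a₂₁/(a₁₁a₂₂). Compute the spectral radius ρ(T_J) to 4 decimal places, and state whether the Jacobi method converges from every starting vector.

0.6124

a₁₂a₂₁/(a₁₁a₂₂) = (6)·(-1) / ((-8)·(2)) = 0.375000
ρ = √|0.375000| = √0.375000 = 0.6124
ρ < 1, so Jacobi converges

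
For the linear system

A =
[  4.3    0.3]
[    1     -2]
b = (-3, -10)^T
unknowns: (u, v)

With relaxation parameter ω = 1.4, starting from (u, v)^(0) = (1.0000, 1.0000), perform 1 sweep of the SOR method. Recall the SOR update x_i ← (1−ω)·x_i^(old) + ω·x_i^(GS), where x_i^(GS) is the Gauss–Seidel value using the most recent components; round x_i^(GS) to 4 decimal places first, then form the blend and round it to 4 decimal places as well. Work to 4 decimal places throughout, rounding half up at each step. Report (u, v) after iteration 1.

(-1.4744, 5.5679)

Iteration 1:
  u: GS value = (-3 - (0.3)·1.0000) / (4.3) = -0.7674;  u ← (1−ω)·1.0000 + ω·-0.7674 = -1.4744
  v: GS value = (-10 - (1)·-1.4744) / (-2) = 4.2628;  v ← (1−ω)·1.0000 + ω·4.2628 = 5.5679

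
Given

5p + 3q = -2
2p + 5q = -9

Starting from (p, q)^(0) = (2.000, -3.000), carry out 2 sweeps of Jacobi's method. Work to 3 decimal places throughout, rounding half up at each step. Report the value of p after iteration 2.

Iteration 1:
  p = (-2 - (3)·-3.000) / (5) = 1.400
  q = (-9 - (2)·2.000) / (5) = -2.600
Iteration 2:
  p = (-2 - (3)·-2.600) / (5) = 1.160
  q = (-9 - (2)·1.400) / (5) = -2.360

1.160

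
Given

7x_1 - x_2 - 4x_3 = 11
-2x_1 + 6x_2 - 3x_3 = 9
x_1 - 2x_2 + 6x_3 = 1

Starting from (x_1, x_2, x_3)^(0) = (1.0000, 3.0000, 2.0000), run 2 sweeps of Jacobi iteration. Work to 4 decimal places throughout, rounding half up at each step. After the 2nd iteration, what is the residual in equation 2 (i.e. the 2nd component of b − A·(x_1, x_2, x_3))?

Iteration 1:
  x_1 = (11 - (-1)·3.0000 - (-4)·2.0000) / (7) = 3.1429
  x_2 = (9 - (-2)·1.0000 - (-3)·2.0000) / (6) = 2.8333
  x_3 = (1 - (1)·1.0000 - (-2)·3.0000) / (6) = 1.0000
Iteration 2:
  x_1 = (11 - (-1)·2.8333 - (-4)·1.0000) / (7) = 2.5476
  x_2 = (9 - (-2)·3.1429 - (-3)·1.0000) / (6) = 3.0476
  x_3 = (1 - (1)·3.1429 - (-2)·2.8333) / (6) = 0.5873
Residual b − A·x = (-1.4364, -2.4285, 1.0238)

-2.4285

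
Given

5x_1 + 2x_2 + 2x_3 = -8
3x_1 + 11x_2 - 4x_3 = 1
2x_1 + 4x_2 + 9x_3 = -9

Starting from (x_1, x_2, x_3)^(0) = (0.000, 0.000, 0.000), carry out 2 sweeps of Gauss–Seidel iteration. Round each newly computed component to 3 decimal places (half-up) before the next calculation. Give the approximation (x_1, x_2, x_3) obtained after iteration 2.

Iteration 1:
  x_1 = (-8 - (2)·0.000 - (2)·0.000) / (5) = -1.600
  x_2 = (1 - (3)·-1.600 - (-4)·0.000) / (11) = 0.527
  x_3 = (-9 - (2)·-1.600 - (4)·0.527) / (9) = -0.879
Iteration 2:
  x_1 = (-8 - (2)·0.527 - (2)·-0.879) / (5) = -1.459
  x_2 = (1 - (3)·-1.459 - (-4)·-0.879) / (11) = 0.169
  x_3 = (-9 - (2)·-1.459 - (4)·0.169) / (9) = -0.751

(-1.459, 0.169, -0.751)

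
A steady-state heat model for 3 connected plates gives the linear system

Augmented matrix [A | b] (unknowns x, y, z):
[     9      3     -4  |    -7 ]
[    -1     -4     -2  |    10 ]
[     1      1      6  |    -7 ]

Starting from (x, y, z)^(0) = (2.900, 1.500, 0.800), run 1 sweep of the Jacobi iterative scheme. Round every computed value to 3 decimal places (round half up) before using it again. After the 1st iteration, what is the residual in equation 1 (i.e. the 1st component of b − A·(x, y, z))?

4.573

Iteration 1:
  x = (-7 - (3)·1.500 - (-4)·0.800) / (9) = -0.922
  y = (10 - (-1)·2.900 - (-2)·0.800) / (-4) = -3.625
  z = (-7 - (1)·2.900 - (1)·1.500) / (6) = -1.900
Residual b − A·x = (4.573, -9.222, 8.947)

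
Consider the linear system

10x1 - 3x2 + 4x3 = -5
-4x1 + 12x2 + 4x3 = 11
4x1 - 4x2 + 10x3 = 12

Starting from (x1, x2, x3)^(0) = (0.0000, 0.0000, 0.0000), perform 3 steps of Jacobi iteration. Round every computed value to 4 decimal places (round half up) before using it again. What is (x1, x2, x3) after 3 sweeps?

(-1.1017, 0.0928, 1.6220)

Iteration 1:
  x1 = (-5 - (-3)·0.0000 - (4)·0.0000) / (10) = -0.5000
  x2 = (11 - (-4)·0.0000 - (4)·0.0000) / (12) = 0.9167
  x3 = (12 - (4)·0.0000 - (-4)·0.0000) / (10) = 1.2000
Iteration 2:
  x1 = (-5 - (-3)·0.9167 - (4)·1.2000) / (10) = -0.7050
  x2 = (11 - (-4)·-0.5000 - (4)·1.2000) / (12) = 0.3500
  x3 = (12 - (4)·-0.5000 - (-4)·0.9167) / (10) = 1.7667
Iteration 3:
  x1 = (-5 - (-3)·0.3500 - (4)·1.7667) / (10) = -1.1017
  x2 = (11 - (-4)·-0.7050 - (4)·1.7667) / (12) = 0.0928
  x3 = (12 - (4)·-0.7050 - (-4)·0.3500) / (10) = 1.6220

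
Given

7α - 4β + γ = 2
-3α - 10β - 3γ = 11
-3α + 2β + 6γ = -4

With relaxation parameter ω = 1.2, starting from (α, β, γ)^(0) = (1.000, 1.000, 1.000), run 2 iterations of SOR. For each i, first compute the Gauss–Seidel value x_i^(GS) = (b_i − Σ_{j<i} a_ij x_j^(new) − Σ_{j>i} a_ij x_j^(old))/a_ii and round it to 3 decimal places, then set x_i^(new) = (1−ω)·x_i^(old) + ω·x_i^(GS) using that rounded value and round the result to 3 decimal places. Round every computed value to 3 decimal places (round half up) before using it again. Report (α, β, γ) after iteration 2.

(-1.281, -0.522, -1.408)

Iteration 1:
  α: GS value = (2 - (-4)·1.000 - (1)·1.000) / (7) = 0.714;  α ← (1−ω)·1.000 + ω·0.714 = 0.657
  β: GS value = (11 - (-3)·0.657 - (-3)·1.000) / (-10) = -1.597;  β ← (1−ω)·1.000 + ω·-1.597 = -2.116
  γ: GS value = (-4 - (-3)·0.657 - (2)·-2.116) / (6) = 0.367;  γ ← (1−ω)·1.000 + ω·0.367 = 0.240
Iteration 2:
  α: GS value = (2 - (-4)·-2.116 - (1)·0.240) / (7) = -0.958;  α ← (1−ω)·0.657 + ω·-0.958 = -1.281
  β: GS value = (11 - (-3)·-1.281 - (-3)·0.240) / (-10) = -0.788;  β ← (1−ω)·-2.116 + ω·-0.788 = -0.522
  γ: GS value = (-4 - (-3)·-1.281 - (2)·-0.522) / (6) = -1.133;  γ ← (1−ω)·0.240 + ω·-1.133 = -1.408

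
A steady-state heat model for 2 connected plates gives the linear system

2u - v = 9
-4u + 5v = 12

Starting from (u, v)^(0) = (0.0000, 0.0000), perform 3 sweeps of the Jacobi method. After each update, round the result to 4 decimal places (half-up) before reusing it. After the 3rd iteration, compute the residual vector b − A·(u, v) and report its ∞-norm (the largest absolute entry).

7.2000

Iteration 1:
  u = (9 - (-1)·0.0000) / (2) = 4.5000
  v = (12 - (-4)·0.0000) / (5) = 2.4000
Iteration 2:
  u = (9 - (-1)·2.4000) / (2) = 5.7000
  v = (12 - (-4)·4.5000) / (5) = 6.0000
Iteration 3:
  u = (9 - (-1)·6.0000) / (2) = 7.5000
  v = (12 - (-4)·5.7000) / (5) = 6.9600
Residual b − A·x = (0.9600, 7.2000); ∞-norm = 7.2000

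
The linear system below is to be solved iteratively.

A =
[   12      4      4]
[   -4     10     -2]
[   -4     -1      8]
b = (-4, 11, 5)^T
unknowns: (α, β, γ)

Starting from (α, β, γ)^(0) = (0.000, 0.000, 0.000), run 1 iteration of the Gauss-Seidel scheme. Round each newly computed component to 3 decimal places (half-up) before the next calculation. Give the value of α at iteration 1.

-0.333

Iteration 1:
  α = (-4 - (4)·0.000 - (4)·0.000) / (12) = -0.333
  β = (11 - (-4)·-0.333 - (-2)·0.000) / (10) = 0.967
  γ = (5 - (-4)·-0.333 - (-1)·0.967) / (8) = 0.579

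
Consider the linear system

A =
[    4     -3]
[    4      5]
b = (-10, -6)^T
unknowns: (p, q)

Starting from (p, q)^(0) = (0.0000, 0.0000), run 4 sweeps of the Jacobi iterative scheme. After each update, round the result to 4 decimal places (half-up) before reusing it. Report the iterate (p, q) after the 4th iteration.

Iteration 1:
  p = (-10 - (-3)·0.0000) / (4) = -2.5000
  q = (-6 - (4)·0.0000) / (5) = -1.2000
Iteration 2:
  p = (-10 - (-3)·-1.2000) / (4) = -3.4000
  q = (-6 - (4)·-2.5000) / (5) = 0.8000
Iteration 3:
  p = (-10 - (-3)·0.8000) / (4) = -1.9000
  q = (-6 - (4)·-3.4000) / (5) = 1.5200
Iteration 4:
  p = (-10 - (-3)·1.5200) / (4) = -1.3600
  q = (-6 - (4)·-1.9000) / (5) = 0.3200

(-1.3600, 0.3200)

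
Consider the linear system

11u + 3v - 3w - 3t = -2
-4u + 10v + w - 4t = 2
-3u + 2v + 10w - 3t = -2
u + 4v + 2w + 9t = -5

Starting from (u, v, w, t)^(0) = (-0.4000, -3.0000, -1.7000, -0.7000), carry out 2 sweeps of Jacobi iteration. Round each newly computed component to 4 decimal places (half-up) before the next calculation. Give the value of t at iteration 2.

-0.5380

Iteration 1:
  u = (-2 - (3)·-3.0000 - (-3)·-1.7000 - (-3)·-0.7000) / (11) = -0.0182
  v = (2 - (-4)·-0.4000 - (1)·-1.7000 - (-4)·-0.7000) / (10) = -0.0700
  w = (-2 - (-3)·-0.4000 - (2)·-3.0000 - (-3)·-0.7000) / (10) = 0.0700
  t = (-5 - (1)·-0.4000 - (4)·-3.0000 - (2)·-1.7000) / (9) = 1.2000
Iteration 2:
  u = (-2 - (3)·-0.0700 - (-3)·0.0700 - (-3)·1.2000) / (11) = 0.1836
  v = (2 - (-4)·-0.0182 - (1)·0.0700 - (-4)·1.2000) / (10) = 0.6657
  w = (-2 - (-3)·-0.0182 - (2)·-0.0700 - (-3)·1.2000) / (10) = 0.1685
  t = (-5 - (1)·-0.0182 - (4)·-0.0700 - (2)·0.0700) / (9) = -0.5380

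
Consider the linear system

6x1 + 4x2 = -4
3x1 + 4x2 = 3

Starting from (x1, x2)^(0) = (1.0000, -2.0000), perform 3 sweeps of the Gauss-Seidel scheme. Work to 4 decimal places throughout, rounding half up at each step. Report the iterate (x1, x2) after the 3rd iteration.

(-1.5833, 1.9375)

Iteration 1:
  x1 = (-4 - (4)·-2.0000) / (6) = 0.6667
  x2 = (3 - (3)·0.6667) / (4) = 0.2500
Iteration 2:
  x1 = (-4 - (4)·0.2500) / (6) = -0.8333
  x2 = (3 - (3)·-0.8333) / (4) = 1.3750
Iteration 3:
  x1 = (-4 - (4)·1.3750) / (6) = -1.5833
  x2 = (3 - (3)·-1.5833) / (4) = 1.9375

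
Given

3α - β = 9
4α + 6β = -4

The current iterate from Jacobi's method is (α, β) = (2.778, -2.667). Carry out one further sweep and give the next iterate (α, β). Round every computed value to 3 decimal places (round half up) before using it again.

(2.111, -2.519)

One sweep:
  α = (9 - (-1)·-2.667) / (3) = 2.111
  β = (-4 - (4)·2.778) / (6) = -2.519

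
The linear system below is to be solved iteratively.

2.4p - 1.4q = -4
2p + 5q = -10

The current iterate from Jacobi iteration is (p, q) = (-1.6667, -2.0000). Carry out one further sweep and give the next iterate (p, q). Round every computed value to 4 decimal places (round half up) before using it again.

(-2.8333, -1.3333)

One sweep:
  p = (-4 - (-1.4)·-2.0000) / (2.4) = -2.8333
  q = (-10 - (2)·-1.6667) / (5) = -1.3333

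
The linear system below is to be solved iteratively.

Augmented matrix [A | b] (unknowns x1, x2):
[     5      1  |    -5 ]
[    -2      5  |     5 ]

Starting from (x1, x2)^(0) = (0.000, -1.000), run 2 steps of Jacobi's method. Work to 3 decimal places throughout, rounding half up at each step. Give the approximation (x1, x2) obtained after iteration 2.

(-1.200, 0.680)

Iteration 1:
  x1 = (-5 - (1)·-1.000) / (5) = -0.800
  x2 = (5 - (-2)·0.000) / (5) = 1.000
Iteration 2:
  x1 = (-5 - (1)·1.000) / (5) = -1.200
  x2 = (5 - (-2)·-0.800) / (5) = 0.680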